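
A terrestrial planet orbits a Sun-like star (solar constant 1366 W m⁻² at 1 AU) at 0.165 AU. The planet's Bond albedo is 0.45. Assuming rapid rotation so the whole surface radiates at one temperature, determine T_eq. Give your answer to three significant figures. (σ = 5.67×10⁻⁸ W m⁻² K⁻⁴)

T_eq ≈ 591 K

Flux at 0.165 AU: S = 1366/0.165² = 5.02×10⁴ W m⁻².
Energy balance: absorbed = emitted ⇒ πR²·S(1−A) = 4πR²·σT_eq⁴, so T_eq⁴ = S(1−A)/(4σ).
T_eq = [5.02×10⁴ × 0.55 / (4 × 5.67×10⁻⁸)]^(1/4) = (1.22×10¹¹)^(1/4) = 591 K.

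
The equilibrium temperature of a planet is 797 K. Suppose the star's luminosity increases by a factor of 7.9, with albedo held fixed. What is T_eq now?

T_eq ≈ 1340 K

T_eq ∝ L^(1/4) · d^(−1/2).
T′ = 797 × 7.9^(1/4) = 1340 K.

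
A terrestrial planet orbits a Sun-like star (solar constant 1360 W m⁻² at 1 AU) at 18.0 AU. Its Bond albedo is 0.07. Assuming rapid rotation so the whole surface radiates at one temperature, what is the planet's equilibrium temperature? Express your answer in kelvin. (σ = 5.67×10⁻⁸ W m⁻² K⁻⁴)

T_eq ≈ 64.4 K

Flux at 18.0 AU: S = 1360/18.0² = 4.20 W m⁻².
Energy balance: absorbed = emitted ⇒ πR²·S(1−A) = 4πR²·σT_eq⁴, so T_eq⁴ = S(1−A)/(4σ).
T_eq = [4.20 × 0.93 / (4 × 5.67×10⁻⁸)]^(1/4) = (1.72×10⁷)^(1/4) = 64.4 K.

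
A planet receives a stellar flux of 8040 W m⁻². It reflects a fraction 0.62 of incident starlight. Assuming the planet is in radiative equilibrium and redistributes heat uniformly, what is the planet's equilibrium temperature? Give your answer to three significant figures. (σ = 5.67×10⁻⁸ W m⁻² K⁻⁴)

T_eq ≈ 341 K

Energy balance: absorbed = emitted ⇒ πR²·S(1−A) = 4πR²·σT_eq⁴, so T_eq⁴ = S(1−A)/(4σ).
T_eq = [8040 × 0.38 / (4 × 5.67×10⁻⁸)]^(1/4) = (1.35×10¹⁰)^(1/4) = 341 K.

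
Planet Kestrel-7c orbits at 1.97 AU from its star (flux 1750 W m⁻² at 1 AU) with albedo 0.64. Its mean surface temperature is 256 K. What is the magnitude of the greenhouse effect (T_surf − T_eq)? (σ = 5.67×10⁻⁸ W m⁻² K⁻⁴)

ΔT ≈ 92.4 K

S = 1750/1.97² = 450.9 W m⁻².
T_eq = [S(1−A)/(4σ)]^(1/4) = [450.9×0.36/(4×5.67×10⁻⁸)]^(1/4) = 163.6 K.
ΔT = T_surf − T_eq = 256 − 163.6.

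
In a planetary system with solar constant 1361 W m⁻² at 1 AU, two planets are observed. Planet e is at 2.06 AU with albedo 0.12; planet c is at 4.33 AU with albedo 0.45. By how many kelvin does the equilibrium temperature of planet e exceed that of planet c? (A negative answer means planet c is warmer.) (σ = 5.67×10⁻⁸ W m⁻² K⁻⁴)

T_eq = [S₀(1−A)/(4σd²)]^(1/4), so T ∝ (1−A)^(1/4) / √d.
T₁ = [1361×0.88/(4×5.67×10⁻⁸×2.06²)]^(1/4) = 187.82 K.
T₂ = [1361×0.55/(4×5.67×10⁻⁸×4.33²)]^(1/4) = 115.19 K.

ΔT ≈ 72.6 K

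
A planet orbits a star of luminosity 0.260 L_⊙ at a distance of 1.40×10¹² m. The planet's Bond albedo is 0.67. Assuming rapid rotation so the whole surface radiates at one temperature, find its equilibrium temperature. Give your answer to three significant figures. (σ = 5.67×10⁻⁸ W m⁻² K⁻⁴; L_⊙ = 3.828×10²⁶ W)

T_eq ≈ 49.2 K

L = 0.260 × 3.828×10²⁶ = 9.95×10²⁵ W.
Flux: S = L/(4πd²) = 9.95×10²⁵/(4π×(1.40×10¹²)²) = 4.04 W m⁻².
Energy balance: absorbed = emitted ⇒ πR²·S(1−A) = 4πR²·σT_eq⁴, so T_eq⁴ = S(1−A)/(4σ).
T_eq = [4.04 × 0.33 / (4 × 5.67×10⁻⁸)]^(1/4) = (5.88×10⁶)^(1/4) = 49.2 K.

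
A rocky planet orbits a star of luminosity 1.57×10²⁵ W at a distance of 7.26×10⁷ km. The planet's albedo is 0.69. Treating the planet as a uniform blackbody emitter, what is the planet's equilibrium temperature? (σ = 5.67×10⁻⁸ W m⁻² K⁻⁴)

T_eq ≈ 134 K

d = 7.26×10⁷ km = 7.26×10¹⁰ m.
Flux: S = L/(4πd²) = 1.57×10²⁵/(4π×(7.26×10¹⁰)²) = 237 W m⁻².
Energy balance: absorbed = emitted ⇒ πR²·S(1−A) = 4πR²·σT_eq⁴, so T_eq⁴ = S(1−A)/(4σ).
T_eq = [237 × 0.31 / (4 × 5.67×10⁻⁸)]^(1/4) = (3.24×10⁸)^(1/4) = 134 K.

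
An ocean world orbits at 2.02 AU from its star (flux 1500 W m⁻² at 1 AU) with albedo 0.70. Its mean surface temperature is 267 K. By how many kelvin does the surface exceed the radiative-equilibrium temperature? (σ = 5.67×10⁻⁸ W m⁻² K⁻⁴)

ΔT ≈ 118.5 K

S = 1500/2.02² = 367.6 W m⁻².
T_eq = [S(1−A)/(4σ)]^(1/4) = [367.6×0.30/(4×5.67×10⁻⁸)]^(1/4) = 148.5 K.
ΔT = T_surf − T_eq = 267 − 148.5.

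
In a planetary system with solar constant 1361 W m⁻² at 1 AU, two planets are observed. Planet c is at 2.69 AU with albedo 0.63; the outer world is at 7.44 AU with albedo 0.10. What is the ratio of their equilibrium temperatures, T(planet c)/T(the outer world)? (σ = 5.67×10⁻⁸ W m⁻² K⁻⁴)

T_eq = [S₀(1−A)/(4σd²)]^(1/4), so T ∝ (1−A)^(1/4) / √d.
T₁ = [1361×0.37/(4×5.67×10⁻⁸×2.69²)]^(1/4) = 132.35 K.
T₂ = [1361×0.90/(4×5.67×10⁻⁸×7.44²)]^(1/4) = 99.39 K.

T₁/T₂ ≈ 1.332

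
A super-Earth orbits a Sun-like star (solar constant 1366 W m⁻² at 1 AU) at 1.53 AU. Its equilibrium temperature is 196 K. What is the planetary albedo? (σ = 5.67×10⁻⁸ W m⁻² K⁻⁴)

Flux at 1.53 AU: S = 1366/1.53² = 584 W m⁻².
From T_eq⁴ = S(1−A)/(4σ): 1−A = 4σT_eq⁴/S.
1−A = 4 × 5.67×10⁻⁸ × (196)⁴ / 584 = 0.574.

A ≈ 0.43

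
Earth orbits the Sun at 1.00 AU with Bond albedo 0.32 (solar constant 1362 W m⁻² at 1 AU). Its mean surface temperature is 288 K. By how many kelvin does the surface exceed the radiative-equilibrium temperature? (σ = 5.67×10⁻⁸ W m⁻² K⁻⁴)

ΔT ≈ 35.2 K

S = 1362/1.00² = 1362 W m⁻².
T_eq = [S(1−A)/(4σ)]^(1/4) = [1362×0.68/(4×5.67×10⁻⁸)]^(1/4) = 252.8 K.
ΔT = T_surf − T_eq = 288 − 252.8.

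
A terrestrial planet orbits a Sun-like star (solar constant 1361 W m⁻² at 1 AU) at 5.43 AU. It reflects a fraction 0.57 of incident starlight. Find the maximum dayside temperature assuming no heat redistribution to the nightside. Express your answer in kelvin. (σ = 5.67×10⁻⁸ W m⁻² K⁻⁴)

T_ss ≈ 137 K

Flux at 5.43 AU: S = 1361/5.43² = 46.2 W m⁻².
With no redistribution each surface element balances locally: S(1−A) = σT⁴.
T = [46.2 × 0.43 / 5.67×10⁻⁸]^(1/4) = (3.50×10⁸)^(1/4) = 137 K.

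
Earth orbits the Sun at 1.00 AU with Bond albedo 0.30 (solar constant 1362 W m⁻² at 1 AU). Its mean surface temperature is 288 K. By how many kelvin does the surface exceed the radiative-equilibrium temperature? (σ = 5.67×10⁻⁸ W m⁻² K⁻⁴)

ΔT ≈ 33.4 K

S = 1362/1.00² = 1362 W m⁻².
T_eq = [S(1−A)/(4σ)]^(1/4) = [1362×0.70/(4×5.67×10⁻⁸)]^(1/4) = 254.6 K.
ΔT = T_surf − T_eq = 288 − 254.6.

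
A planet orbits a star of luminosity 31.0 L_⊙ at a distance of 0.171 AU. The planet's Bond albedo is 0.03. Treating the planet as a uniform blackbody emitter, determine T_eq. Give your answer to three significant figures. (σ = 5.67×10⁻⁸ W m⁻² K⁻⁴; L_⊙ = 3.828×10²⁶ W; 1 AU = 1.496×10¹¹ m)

T_eq ≈ 1580 K

d = 0.171 AU = 2.56×10¹⁰ m.
L = 31.0 × 3.828×10²⁶ = 1.19×10²⁸ W.
Flux: S = L/(4πd²) = 1.19×10²⁸/(4π×(2.56×10¹⁰)²) = 1.44×10⁶ W m⁻².
Energy balance: absorbed = emitted ⇒ πR²·S(1−A) = 4πR²·σT_eq⁴, so T_eq⁴ = S(1−A)/(4σ).
T_eq = [1.44×10⁶ × 0.97 / (4 × 5.67×10⁻⁸)]^(1/4) = (6.17×10¹²)^(1/4) = 1580 K.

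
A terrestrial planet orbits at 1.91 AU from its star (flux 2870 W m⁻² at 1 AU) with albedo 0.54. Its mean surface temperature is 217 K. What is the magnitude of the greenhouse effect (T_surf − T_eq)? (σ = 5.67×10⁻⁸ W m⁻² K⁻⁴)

ΔT ≈ 17.1 K

S = 2870/1.91² = 786.7 W m⁻².
T_eq = [S(1−A)/(4σ)]^(1/4) = [786.7×0.46/(4×5.67×10⁻⁸)]^(1/4) = 199.9 K.
ΔT = T_surf − T_eq = 217 − 199.9.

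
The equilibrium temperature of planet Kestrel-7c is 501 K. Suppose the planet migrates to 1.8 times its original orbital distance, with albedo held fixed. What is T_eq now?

T_eq ∝ L^(1/4) · d^(−1/2).
T′ = 501 / 1.8^(1/2) = 373 K.

T_eq ≈ 373 K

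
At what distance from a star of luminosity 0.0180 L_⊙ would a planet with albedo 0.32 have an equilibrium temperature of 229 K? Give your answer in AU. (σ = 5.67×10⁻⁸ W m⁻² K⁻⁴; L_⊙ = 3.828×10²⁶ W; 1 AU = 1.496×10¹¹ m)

L = 0.0180 × 3.828×10²⁶ = 6.89×10²⁴ W.
From T_eq⁴ = L(1−A)/(16πσd²): d = √[L(1−A)/(16πσT_eq⁴)].
d = √[6.89×10²⁴ × 0.68 / (16π × 5.67×10⁻⁸ × (229)⁴)] = 2.45×10¹⁰ m = 0.163 AU.

d ≈ 0.163 AU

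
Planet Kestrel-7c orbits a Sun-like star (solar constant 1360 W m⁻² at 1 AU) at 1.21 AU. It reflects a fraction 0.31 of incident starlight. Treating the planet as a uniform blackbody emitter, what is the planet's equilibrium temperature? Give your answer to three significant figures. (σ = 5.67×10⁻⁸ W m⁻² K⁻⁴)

T_eq ≈ 231 K

Flux at 1.21 AU: S = 1360/1.21² = 929 W m⁻².
Energy balance: absorbed = emitted ⇒ πR²·S(1−A) = 4πR²·σT_eq⁴, so T_eq⁴ = S(1−A)/(4σ).
T_eq = [929 × 0.69 / (4 × 5.67×10⁻⁸)]^(1/4) = (2.83×10⁹)^(1/4) = 231 K.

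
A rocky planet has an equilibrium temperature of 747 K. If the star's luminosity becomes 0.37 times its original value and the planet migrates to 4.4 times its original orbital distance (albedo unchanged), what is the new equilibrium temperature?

T_eq ≈ 278 K

T_eq ∝ L^(1/4) · d^(−1/2).
T′ = 747 × 0.37^(1/4) / 4.4^(1/2) = 278 K.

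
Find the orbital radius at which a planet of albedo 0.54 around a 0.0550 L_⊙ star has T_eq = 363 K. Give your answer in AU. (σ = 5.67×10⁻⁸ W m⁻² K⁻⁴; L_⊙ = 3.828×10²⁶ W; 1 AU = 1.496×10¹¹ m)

d ≈ 0.0935 AU

L = 0.0550 × 3.828×10²⁶ = 2.11×10²⁵ W.
From T_eq⁴ = L(1−A)/(16πσd²): d = √[L(1−A)/(16πσT_eq⁴)].
d = √[2.11×10²⁵ × 0.46 / (16π × 5.67×10⁻⁸ × (363)⁴)] = 1.40×10¹⁰ m = 0.0935 AU.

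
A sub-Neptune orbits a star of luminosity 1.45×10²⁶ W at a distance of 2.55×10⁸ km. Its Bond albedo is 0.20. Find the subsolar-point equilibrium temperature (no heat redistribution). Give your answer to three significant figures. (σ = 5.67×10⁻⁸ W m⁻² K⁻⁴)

T_ss ≈ 224 K

d = 2.55×10⁸ km = 2.55×10¹¹ m.
Flux: S = L/(4πd²) = 1.45×10²⁶/(4π×(2.55×10¹¹)²) = 177 W m⁻².
At the subsolar point the surface absorbs S(1−A) and emits σT⁴ per unit area — no factor of 4, since only the local patch is in balance.
T = [177 × 0.80 / 5.67×10⁻⁸]^(1/4) = (2.50×10⁹)^(1/4) = 224 K.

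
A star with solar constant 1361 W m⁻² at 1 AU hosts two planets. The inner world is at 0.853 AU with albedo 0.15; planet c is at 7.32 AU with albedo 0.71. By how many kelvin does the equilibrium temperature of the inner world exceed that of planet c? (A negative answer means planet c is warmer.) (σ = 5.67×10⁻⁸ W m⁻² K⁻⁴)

T_eq = [S₀(1−A)/(4σd²)]^(1/4), so T ∝ (1−A)^(1/4) / √d.
T₁ = [1361×0.85/(4×5.67×10⁻⁸×0.853²)]^(1/4) = 289.36 K.
T₂ = [1361×0.29/(4×5.67×10⁻⁸×7.32²)]^(1/4) = 75.49 K.

ΔT ≈ 213.9 K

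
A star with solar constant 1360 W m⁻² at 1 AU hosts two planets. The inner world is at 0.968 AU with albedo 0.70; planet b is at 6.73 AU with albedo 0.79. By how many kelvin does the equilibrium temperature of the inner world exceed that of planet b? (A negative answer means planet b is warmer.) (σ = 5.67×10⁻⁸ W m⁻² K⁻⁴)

T_eq = [S₀(1−A)/(4σd²)]^(1/4), so T ∝ (1−A)^(1/4) / √d.
T₁ = [1360×0.30/(4×5.67×10⁻⁸×0.968²)]^(1/4) = 209.32 K.
T₂ = [1360×0.21/(4×5.67×10⁻⁸×6.73²)]^(1/4) = 72.61 K.

ΔT ≈ 136.7 K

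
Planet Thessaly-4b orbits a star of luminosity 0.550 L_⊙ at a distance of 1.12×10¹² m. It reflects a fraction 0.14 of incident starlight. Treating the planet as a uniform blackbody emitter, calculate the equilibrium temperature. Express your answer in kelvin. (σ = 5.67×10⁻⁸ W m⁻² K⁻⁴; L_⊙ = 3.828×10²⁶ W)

T_eq ≈ 84.4 K

L = 0.550 × 3.828×10²⁶ = 2.11×10²⁶ W.
Flux: S = L/(4πd²) = 2.11×10²⁶/(4π×(1.12×10¹²)²) = 13.4 W m⁻².
Energy balance: absorbed = emitted ⇒ πR²·S(1−A) = 4πR²·σT_eq⁴, so T_eq⁴ = S(1−A)/(4σ).
T_eq = [13.4 × 0.86 / (4 × 5.67×10⁻⁸)]^(1/4) = (5.06×10⁷)^(1/4) = 84.4 K.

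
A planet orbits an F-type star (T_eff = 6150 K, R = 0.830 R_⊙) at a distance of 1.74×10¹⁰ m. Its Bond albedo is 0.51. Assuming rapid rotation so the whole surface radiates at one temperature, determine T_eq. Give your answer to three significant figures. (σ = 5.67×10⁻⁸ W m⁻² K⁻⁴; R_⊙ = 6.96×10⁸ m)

T_eq ≈ 663 K

R_⋆ = 0.830 × 6.96×10⁸ = 5.78×10⁸ m.
L = 4πR_⋆²σT_⋆⁴ = 4π(5.78×10⁸)² × 5.67×10⁻⁸ × (6150)⁴ = 3.40×10²⁶ W.
S = L/(4πd²) = 8.94×10⁴ W m⁻².
Energy balance: absorbed = emitted ⇒ πR²·S(1−A) = 4πR²·σT_eq⁴, so T_eq⁴ = S(1−A)/(4σ).
T_eq = [8.94×10⁴ × 0.49 / (4 × 5.67×10⁻⁸)]^(1/4) = (1.93×10¹¹)^(1/4) = 663 K.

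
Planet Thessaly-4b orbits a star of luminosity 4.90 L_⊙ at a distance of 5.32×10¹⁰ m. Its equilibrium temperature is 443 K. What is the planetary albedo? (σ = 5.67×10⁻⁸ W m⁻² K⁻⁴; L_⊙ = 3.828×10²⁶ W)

L = 4.90 × 3.828×10²⁶ = 1.88×10²⁷ W.
Flux: S = L/(4πd²) = 1.88×10²⁷/(4π×(5.32×10¹⁰)²) = 5.27×10⁴ W m⁻².
From T_eq⁴ = S(1−A)/(4σ): 1−A = 4σT_eq⁴/S.
1−A = 4 × 5.67×10⁻⁸ × (443)⁴ / 5.27×10⁴ = 0.166.

A ≈ 0.83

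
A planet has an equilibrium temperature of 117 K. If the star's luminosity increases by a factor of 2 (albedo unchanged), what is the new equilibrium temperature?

T_eq ∝ L^(1/4) · d^(−1/2).
T′ = 117 × 2^(1/4) = 139 K.

T_eq ≈ 139 K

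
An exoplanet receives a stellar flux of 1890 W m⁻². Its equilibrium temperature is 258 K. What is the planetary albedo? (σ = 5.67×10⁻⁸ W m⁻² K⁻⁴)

From T_eq⁴ = S(1−A)/(4σ): 1−A = 4σT_eq⁴/S.
1−A = 4 × 5.67×10⁻⁸ × (258)⁴ / 1890 = 0.532.

A ≈ 0.47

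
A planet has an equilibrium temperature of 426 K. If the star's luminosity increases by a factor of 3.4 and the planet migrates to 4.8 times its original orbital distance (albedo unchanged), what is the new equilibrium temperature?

T_eq ∝ L^(1/4) · d^(−1/2).
T′ = 426 × 3.4^(1/4) / 4.8^(1/2) = 264 K.

T_eq ≈ 264 K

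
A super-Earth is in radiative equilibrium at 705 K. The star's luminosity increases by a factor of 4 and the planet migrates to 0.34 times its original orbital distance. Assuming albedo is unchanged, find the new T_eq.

T_eq ≈ 1710 K

T_eq ∝ L^(1/4) · d^(−1/2).
T′ = 705 × 4^(1/4) / 0.34^(1/2) = 1710 K.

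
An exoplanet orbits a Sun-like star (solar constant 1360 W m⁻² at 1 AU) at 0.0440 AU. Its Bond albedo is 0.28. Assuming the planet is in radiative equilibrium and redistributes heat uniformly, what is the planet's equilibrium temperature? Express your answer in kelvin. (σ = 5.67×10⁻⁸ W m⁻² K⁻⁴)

T_eq ≈ 1220 K

Flux at 0.0440 AU: S = 1360/0.0440² = 7.02×10⁵ W m⁻².
Energy balance: absorbed = emitted ⇒ πR²·S(1−A) = 4πR²·σT_eq⁴, so T_eq⁴ = S(1−A)/(4σ).
T_eq = [7.02×10⁵ × 0.72 / (4 × 5.67×10⁻⁸)]^(1/4) = (2.23×10¹²)^(1/4) = 1220 K.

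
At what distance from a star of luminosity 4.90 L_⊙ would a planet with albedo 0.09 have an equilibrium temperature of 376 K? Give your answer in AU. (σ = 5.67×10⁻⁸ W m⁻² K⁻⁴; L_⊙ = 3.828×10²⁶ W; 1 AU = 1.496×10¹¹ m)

L = 4.90 × 3.828×10²⁶ = 1.88×10²⁷ W.
From T_eq⁴ = L(1−A)/(16πσd²): d = √[L(1−A)/(16πσT_eq⁴)].
d = √[1.88×10²⁷ × 0.91 / (16π × 5.67×10⁻⁸ × (376)⁴)] = 1.73×10¹¹ m = 1.16 AU.

d ≈ 1.16 AU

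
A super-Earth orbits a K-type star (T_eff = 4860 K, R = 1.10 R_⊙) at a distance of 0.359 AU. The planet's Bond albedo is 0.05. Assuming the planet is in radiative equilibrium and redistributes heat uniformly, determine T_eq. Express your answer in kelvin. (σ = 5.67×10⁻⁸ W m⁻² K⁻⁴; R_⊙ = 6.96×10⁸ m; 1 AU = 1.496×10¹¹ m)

R_⋆ = 1.10 × 6.96×10⁸ = 7.66×10⁸ m.
d = 0.359 AU = 5.37×10¹⁰ m.
L = 4πR_⋆²σT_⋆⁴ = 4π(7.66×10⁸)² × 5.67×10⁻⁸ × (4860)⁴ = 2.33×10²⁶ W.
S = L/(4πd²) = 6430 W m⁻².
Energy balance: absorbed = emitted ⇒ πR²·S(1−A) = 4πR²·σT_eq⁴, so T_eq⁴ = S(1−A)/(4σ).
T_eq = [6430 × 0.95 / (4 × 5.67×10⁻⁸)]^(1/4) = (2.69×10¹⁰)^(1/4) = 405 K.

T_eq ≈ 405 K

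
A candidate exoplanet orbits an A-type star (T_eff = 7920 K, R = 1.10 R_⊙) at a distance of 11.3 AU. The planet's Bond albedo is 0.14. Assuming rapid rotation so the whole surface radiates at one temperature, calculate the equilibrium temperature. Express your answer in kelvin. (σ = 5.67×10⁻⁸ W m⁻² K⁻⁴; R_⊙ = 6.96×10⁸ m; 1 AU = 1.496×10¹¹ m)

R_⋆ = 1.10 × 6.96×10⁸ = 7.66×10⁸ m.
d = 11.3 AU = 1.69×10¹² m.
L = 4πR_⋆²σT_⋆⁴ = 4π(7.66×10⁸)² × 5.67×10⁻⁸ × (7920)⁴ = 1.64×10²⁷ W.
S = L/(4πd²) = 45.8 W m⁻².
Energy balance: absorbed = emitted ⇒ πR²·S(1−A) = 4πR²·σT_eq⁴, so T_eq⁴ = S(1−A)/(4σ).
T_eq = [45.8 × 0.86 / (4 × 5.67×10⁻⁸)]^(1/4) = (1.74×10⁸)^(1/4) = 115 K.

T_eq ≈ 115 K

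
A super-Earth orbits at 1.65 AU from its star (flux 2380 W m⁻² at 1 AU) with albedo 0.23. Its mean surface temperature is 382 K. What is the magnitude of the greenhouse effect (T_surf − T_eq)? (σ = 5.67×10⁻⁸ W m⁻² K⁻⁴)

S = 2380/1.65² = 874.2 W m⁻².
T_eq = [S(1−A)/(4σ)]^(1/4) = [874.2×0.77/(4×5.67×10⁻⁸)]^(1/4) = 233.4 K.
ΔT = T_surf − T_eq = 382 − 233.4.

ΔT ≈ 148.6 K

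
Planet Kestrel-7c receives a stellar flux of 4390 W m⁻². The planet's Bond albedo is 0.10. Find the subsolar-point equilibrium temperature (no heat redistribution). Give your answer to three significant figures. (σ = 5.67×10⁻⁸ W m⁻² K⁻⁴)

T_ss ≈ 514 K

At the subsolar point the surface absorbs S(1−A) and emits σT⁴ per unit area — no factor of 4, since only the local patch is in balance.
T = [4390 × 0.90 / 5.67×10⁻⁸]^(1/4) = (6.97×10¹⁰)^(1/4) = 514 K.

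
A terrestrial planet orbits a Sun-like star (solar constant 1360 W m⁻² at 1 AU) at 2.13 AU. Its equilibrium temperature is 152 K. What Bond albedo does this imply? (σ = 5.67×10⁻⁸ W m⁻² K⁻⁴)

Flux at 2.13 AU: S = 1360/2.13² = 300 W m⁻².
From T_eq⁴ = S(1−A)/(4σ): 1−A = 4σT_eq⁴/S.
1−A = 4 × 5.67×10⁻⁸ × (152)⁴ / 300 = 0.404.

A ≈ 0.60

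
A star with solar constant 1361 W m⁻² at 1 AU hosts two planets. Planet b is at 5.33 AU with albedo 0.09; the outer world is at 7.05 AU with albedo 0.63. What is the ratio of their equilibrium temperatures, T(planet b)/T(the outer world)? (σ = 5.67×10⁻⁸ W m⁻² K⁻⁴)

T₁/T₂ ≈ 1.440

T_eq = [S₀(1−A)/(4σd²)]^(1/4), so T ∝ (1−A)^(1/4) / √d.
T₁ = [1361×0.91/(4×5.67×10⁻⁸×5.33²)]^(1/4) = 117.75 K.
T₂ = [1361×0.37/(4×5.67×10⁻⁸×7.05²)]^(1/4) = 81.75 K.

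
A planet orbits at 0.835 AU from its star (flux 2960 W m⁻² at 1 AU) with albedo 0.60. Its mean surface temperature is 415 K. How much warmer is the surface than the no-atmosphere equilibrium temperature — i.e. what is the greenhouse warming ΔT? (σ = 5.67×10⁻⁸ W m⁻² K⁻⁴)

S = 2960/0.835² = 4245 W m⁻².
T_eq = [S(1−A)/(4σ)]^(1/4) = [4245×0.40/(4×5.67×10⁻⁸)]^(1/4) = 294.2 K.
ΔT = T_surf − T_eq = 415 − 294.2.

ΔT ≈ 120.8 K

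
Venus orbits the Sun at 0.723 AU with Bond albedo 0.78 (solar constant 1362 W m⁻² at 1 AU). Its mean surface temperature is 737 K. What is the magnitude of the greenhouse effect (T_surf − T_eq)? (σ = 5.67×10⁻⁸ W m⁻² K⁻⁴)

S = 1362/0.723² = 2606 W m⁻².
T_eq = [S(1−A)/(4σ)]^(1/4) = [2606×0.22/(4×5.67×10⁻⁸)]^(1/4) = 224.2 K.
ΔT = T_surf − T_eq = 737 − 224.2.

ΔT ≈ 512.8 K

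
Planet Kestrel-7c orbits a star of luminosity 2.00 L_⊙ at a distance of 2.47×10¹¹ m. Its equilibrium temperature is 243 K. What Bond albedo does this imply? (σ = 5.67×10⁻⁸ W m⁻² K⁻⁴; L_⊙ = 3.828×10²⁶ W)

L = 2.00 × 3.828×10²⁶ = 7.66×10²⁶ W.
Flux: S = L/(4πd²) = 7.66×10²⁶/(4π×(2.47×10¹¹)²) = 999 W m⁻².
From T_eq⁴ = S(1−A)/(4σ): 1−A = 4σT_eq⁴/S.
1−A = 4 × 5.67×10⁻⁸ × (243)⁴ / 999 = 0.792.

A ≈ 0.21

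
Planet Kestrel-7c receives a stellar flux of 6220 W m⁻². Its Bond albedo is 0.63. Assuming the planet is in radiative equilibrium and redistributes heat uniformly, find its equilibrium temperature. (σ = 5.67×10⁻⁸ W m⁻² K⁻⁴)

Energy balance: absorbed = emitted ⇒ πR²·S(1−A) = 4πR²·σT_eq⁴, so T_eq⁴ = S(1−A)/(4σ).
T_eq = [6220 × 0.37 / (4 × 5.67×10⁻⁸)]^(1/4) = (1.01×10¹⁰)^(1/4) = 317 K.

T_eq ≈ 317 K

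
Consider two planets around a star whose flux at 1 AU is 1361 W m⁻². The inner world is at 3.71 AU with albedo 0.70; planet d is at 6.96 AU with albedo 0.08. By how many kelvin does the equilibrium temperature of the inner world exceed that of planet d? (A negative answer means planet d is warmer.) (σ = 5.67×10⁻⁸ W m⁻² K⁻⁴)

ΔT ≈ 3.6 K

T_eq = [S₀(1−A)/(4σd²)]^(1/4), so T ∝ (1−A)^(1/4) / √d.
T₁ = [1361×0.30/(4×5.67×10⁻⁸×3.71²)]^(1/4) = 106.94 K.
T₂ = [1361×0.92/(4×5.67×10⁻⁸×6.96²)]^(1/4) = 103.32 K.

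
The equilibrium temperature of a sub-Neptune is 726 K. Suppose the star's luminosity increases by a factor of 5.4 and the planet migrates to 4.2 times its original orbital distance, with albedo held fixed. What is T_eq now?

T_eq ≈ 540 K

T_eq ∝ L^(1/4) · d^(−1/2).
T′ = 726 × 5.4^(1/4) / 4.2^(1/2) = 540 K.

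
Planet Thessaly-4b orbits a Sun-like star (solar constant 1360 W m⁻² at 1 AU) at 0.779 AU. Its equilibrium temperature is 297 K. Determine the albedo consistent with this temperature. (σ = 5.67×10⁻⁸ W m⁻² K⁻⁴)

Flux at 0.779 AU: S = 1360/0.779² = 2240 W m⁻².
From T_eq⁴ = S(1−A)/(4σ): 1−A = 4σT_eq⁴/S.
1−A = 4 × 5.67×10⁻⁸ × (297)⁴ / 2240 = 0.787.

A ≈ 0.21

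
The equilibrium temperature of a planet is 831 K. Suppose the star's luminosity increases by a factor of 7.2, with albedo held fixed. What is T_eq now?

T_eq ≈ 1360 K

T_eq ∝ L^(1/4) · d^(−1/2).
T′ = 831 × 7.2^(1/4) = 1360 K.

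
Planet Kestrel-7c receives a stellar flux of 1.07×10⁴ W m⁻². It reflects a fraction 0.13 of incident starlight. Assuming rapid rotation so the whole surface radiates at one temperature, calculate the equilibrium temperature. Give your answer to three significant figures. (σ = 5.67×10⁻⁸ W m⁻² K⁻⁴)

T_eq ≈ 450 K

Energy balance: absorbed = emitted ⇒ πR²·S(1−A) = 4πR²·σT_eq⁴, so T_eq⁴ = S(1−A)/(4σ).
T_eq = [1.07×10⁴ × 0.87 / (4 × 5.67×10⁻⁸)]^(1/4) = (4.10×10¹⁰)^(1/4) = 450 K.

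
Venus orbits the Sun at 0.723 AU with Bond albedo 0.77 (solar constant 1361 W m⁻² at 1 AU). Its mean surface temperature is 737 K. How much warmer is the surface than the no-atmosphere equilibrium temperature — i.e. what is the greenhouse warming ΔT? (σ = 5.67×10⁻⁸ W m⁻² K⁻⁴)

S = 1361/0.723² = 2604 W m⁻².
T_eq = [S(1−A)/(4σ)]^(1/4) = [2604×0.23/(4×5.67×10⁻⁸)]^(1/4) = 226.7 K.
ΔT = T_surf − T_eq = 737 − 226.7.

ΔT ≈ 510.3 K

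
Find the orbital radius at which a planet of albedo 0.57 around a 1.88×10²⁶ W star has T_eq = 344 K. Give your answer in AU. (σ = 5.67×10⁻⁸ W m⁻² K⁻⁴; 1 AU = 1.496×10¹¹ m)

d ≈ 0.301 AU

From T_eq⁴ = L(1−A)/(16πσd²): d = √[L(1−A)/(16πσT_eq⁴)].
d = √[1.88×10²⁶ × 0.43 / (16π × 5.67×10⁻⁸ × (344)⁴)] = 4.50×10¹⁰ m = 0.301 AU.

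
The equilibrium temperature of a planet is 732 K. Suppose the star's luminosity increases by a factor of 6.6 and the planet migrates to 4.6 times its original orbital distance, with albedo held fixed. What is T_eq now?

T_eq ≈ 547 K

T_eq ∝ L^(1/4) · d^(−1/2).
T′ = 732 × 6.6^(1/4) / 4.6^(1/2) = 547 K.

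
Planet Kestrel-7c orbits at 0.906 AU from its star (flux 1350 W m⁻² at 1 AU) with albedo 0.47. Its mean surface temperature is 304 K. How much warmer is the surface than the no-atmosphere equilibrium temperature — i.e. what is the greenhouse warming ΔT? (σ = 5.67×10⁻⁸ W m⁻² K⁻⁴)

S = 1350/0.906² = 1645 W m⁻².
T_eq = [S(1−A)/(4σ)]^(1/4) = [1645×0.53/(4×5.67×10⁻⁸)]^(1/4) = 249.0 K.
ΔT = T_surf − T_eq = 304 − 249.0.

ΔT ≈ 55.0 K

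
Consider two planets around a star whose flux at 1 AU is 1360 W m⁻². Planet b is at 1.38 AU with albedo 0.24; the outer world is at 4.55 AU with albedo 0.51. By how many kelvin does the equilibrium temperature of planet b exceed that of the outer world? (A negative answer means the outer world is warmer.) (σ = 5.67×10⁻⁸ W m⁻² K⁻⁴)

T_eq = [S₀(1−A)/(4σd²)]^(1/4), so T ∝ (1−A)^(1/4) / √d.
T₁ = [1360×0.76/(4×5.67×10⁻⁸×1.38²)]^(1/4) = 221.18 K.
T₂ = [1360×0.49/(4×5.67×10⁻⁸×4.55²)]^(1/4) = 109.15 K.

ΔT ≈ 112.0 K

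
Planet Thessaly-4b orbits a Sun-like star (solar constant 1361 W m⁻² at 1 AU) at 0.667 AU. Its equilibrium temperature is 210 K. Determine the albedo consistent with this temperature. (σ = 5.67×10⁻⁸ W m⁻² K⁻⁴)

A ≈ 0.86

Flux at 0.667 AU: S = 1361/0.667² = 3060 W m⁻².
From T_eq⁴ = S(1−A)/(4σ): 1−A = 4σT_eq⁴/S.
1−A = 4 × 5.67×10⁻⁸ × (210)⁴ / 3060 = 0.144.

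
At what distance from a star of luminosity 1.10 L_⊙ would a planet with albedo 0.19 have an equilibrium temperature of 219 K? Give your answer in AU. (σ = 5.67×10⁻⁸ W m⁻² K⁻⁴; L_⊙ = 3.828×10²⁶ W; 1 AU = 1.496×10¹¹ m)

d ≈ 1.52 AU

L = 1.10 × 3.828×10²⁶ = 4.21×10²⁶ W.
From T_eq⁴ = L(1−A)/(16πσd²): d = √[L(1−A)/(16πσT_eq⁴)].
d = √[4.21×10²⁶ × 0.81 / (16π × 5.67×10⁻⁸ × (219)⁴)] = 2.28×10¹¹ m = 1.52 AU.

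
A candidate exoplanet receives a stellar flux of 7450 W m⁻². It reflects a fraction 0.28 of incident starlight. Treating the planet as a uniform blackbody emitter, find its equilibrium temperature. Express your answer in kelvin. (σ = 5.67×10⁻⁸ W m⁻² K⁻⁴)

Energy balance: absorbed = emitted ⇒ πR²·S(1−A) = 4πR²·σT_eq⁴, so T_eq⁴ = S(1−A)/(4σ).
T_eq = [7450 × 0.72 / (4 × 5.67×10⁻⁸)]^(1/4) = (2.37×10¹⁰)^(1/4) = 392 K.

T_eq ≈ 392 K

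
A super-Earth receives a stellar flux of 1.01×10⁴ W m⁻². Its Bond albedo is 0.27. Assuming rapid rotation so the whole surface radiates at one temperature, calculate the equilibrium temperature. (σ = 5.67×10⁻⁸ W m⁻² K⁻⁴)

Energy balance: absorbed = emitted ⇒ πR²·S(1−A) = 4πR²·σT_eq⁴, so T_eq⁴ = S(1−A)/(4σ).
T_eq = [1.01×10⁴ × 0.73 / (4 × 5.67×10⁻⁸)]^(1/4) = (3.25×10¹⁰)^(1/4) = 425 K.

T_eq ≈ 425 K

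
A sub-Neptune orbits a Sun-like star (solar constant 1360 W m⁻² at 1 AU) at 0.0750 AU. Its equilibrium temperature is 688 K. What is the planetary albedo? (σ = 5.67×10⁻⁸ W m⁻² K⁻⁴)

A ≈ 0.79

Flux at 0.0750 AU: S = 1360/0.0750² = 2.42×10⁵ W m⁻².
From T_eq⁴ = S(1−A)/(4σ): 1−A = 4σT_eq⁴/S.
1−A = 4 × 5.67×10⁻⁸ × (688)⁴ / 2.42×10⁵ = 0.210.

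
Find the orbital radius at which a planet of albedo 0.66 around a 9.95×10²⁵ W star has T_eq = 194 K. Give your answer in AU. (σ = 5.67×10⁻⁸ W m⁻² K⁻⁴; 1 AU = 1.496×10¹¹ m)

d ≈ 0.612 AU

From T_eq⁴ = L(1−A)/(16πσd²): d = √[L(1−A)/(16πσT_eq⁴)].
d = √[9.95×10²⁵ × 0.34 / (16π × 5.67×10⁻⁸ × (194)⁴)] = 9.15×10¹⁰ m = 0.612 AU.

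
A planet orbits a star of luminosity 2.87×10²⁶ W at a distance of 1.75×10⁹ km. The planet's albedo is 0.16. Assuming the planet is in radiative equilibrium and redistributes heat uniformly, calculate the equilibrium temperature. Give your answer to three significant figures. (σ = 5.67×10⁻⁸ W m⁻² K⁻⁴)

d = 1.75×10⁹ km = 1.75×10¹² m.
Flux: S = L/(4πd²) = 2.87×10²⁶/(4π×(1.75×10¹²)²) = 7.46 W m⁻².
Energy balance: absorbed = emitted ⇒ πR²·S(1−A) = 4πR²·σT_eq⁴, so T_eq⁴ = S(1−A)/(4σ).
T_eq = [7.46 × 0.84 / (4 × 5.67×10⁻⁸)]^(1/4) = (2.76×10⁷)^(1/4) = 72.5 K.

T_eq ≈ 72.5 K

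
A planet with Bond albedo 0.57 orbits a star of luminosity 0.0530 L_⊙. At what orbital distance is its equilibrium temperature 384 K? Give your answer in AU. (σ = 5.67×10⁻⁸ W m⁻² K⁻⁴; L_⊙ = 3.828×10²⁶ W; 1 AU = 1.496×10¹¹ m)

L = 0.0530 × 3.828×10²⁶ = 2.03×10²⁵ W.
From T_eq⁴ = L(1−A)/(16πσd²): d = √[L(1−A)/(16πσT_eq⁴)].
d = √[2.03×10²⁵ × 0.43 / (16π × 5.67×10⁻⁸ × (384)⁴)] = 1.19×10¹⁰ m = 0.0793 AU.

d ≈ 0.0793 AU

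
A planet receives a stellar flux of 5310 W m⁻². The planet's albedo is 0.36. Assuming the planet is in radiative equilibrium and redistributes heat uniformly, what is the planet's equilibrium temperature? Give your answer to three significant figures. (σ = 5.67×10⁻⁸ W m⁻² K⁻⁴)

T_eq ≈ 350 K

Energy balance: absorbed = emitted ⇒ πR²·S(1−A) = 4πR²·σT_eq⁴, so T_eq⁴ = S(1−A)/(4σ).
T_eq = [5310 × 0.64 / (4 × 5.67×10⁻⁸)]^(1/4) = (1.50×10¹⁰)^(1/4) = 350 K.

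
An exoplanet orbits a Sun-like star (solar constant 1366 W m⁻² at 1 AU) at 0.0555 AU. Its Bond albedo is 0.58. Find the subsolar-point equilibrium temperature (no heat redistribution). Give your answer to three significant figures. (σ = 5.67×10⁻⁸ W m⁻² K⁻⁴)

T_ss ≈ 1350 K

Flux at 0.0555 AU: S = 1366/0.0555² = 4.43×10⁵ W m⁻².
At the subsolar point the surface absorbs S(1−A) and emits σT⁴ per unit area — no factor of 4, since only the local patch is in balance.
T = [4.43×10⁵ × 0.42 / 5.67×10⁻⁸]^(1/4) = (3.28×10¹²)^(1/4) = 1350 K.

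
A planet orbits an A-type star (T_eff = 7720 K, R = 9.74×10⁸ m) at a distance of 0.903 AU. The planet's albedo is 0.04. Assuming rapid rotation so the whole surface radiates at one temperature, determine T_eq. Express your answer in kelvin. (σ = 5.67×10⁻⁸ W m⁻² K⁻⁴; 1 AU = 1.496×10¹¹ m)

T_eq ≈ 459 K

d = 0.903 AU = 1.35×10¹¹ m.
L = 4πR_⋆²σT_⋆⁴ = 4π(9.74×10⁸)² × 5.67×10⁻⁸ × (7720)⁴ = 2.40×10²⁷ W.
S = L/(4πd²) = 1.05×10⁴ W m⁻².
Energy balance: absorbed = emitted ⇒ πR²·S(1−A) = 4πR²·σT_eq⁴, so T_eq⁴ = S(1−A)/(4σ).
T_eq = [1.05×10⁴ × 0.96 / (4 × 5.67×10⁻⁸)]^(1/4) = (4.43×10¹⁰)^(1/4) = 459 K.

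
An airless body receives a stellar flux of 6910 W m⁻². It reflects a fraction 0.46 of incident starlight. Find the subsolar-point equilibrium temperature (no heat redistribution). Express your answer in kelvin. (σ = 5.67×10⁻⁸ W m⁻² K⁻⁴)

T_ss ≈ 506 K

At the subsolar point the surface absorbs S(1−A) and emits σT⁴ per unit area — no factor of 4, since only the local patch is in balance.
T = [6910 × 0.54 / 5.67×10⁻⁸]^(1/4) = (6.58×10¹⁰)^(1/4) = 506 K.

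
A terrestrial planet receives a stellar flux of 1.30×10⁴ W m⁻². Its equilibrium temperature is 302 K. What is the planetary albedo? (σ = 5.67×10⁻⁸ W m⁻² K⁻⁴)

A ≈ 0.85

From T_eq⁴ = S(1−A)/(4σ): 1−A = 4σT_eq⁴/S.
1−A = 4 × 5.67×10⁻⁸ × (302)⁴ / 1.30×10⁴ = 0.145.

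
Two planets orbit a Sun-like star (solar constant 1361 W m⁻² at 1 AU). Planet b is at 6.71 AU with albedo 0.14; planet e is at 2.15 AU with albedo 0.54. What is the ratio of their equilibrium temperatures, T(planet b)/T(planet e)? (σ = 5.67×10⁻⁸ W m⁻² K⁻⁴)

T₁/T₂ ≈ 0.662

T_eq = [S₀(1−A)/(4σd²)]^(1/4), so T ∝ (1−A)^(1/4) / √d.
T₁ = [1361×0.86/(4×5.67×10⁻⁸×6.71²)]^(1/4) = 103.47 K.
T₂ = [1361×0.46/(4×5.67×10⁻⁸×2.15²)]^(1/4) = 156.32 K.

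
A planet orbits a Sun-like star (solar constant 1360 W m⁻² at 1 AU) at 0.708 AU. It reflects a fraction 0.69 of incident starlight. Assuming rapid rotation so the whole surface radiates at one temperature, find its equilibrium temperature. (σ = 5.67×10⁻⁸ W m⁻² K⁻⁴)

Flux at 0.708 AU: S = 1360/0.708² = 2710 W m⁻².
Energy balance: absorbed = emitted ⇒ πR²·S(1−A) = 4πR²·σT_eq⁴, so T_eq⁴ = S(1−A)/(4σ).
T_eq = [2710 × 0.31 / (4 × 5.67×10⁻⁸)]^(1/4) = (3.71×10⁹)^(1/4) = 247 K.

T_eq ≈ 247 K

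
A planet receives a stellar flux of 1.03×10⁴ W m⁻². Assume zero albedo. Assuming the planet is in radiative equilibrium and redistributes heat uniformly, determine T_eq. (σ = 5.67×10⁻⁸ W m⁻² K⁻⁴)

T_eq ≈ 462 K

Energy balance: absorbed = emitted ⇒ πR²·S(1−A) = 4πR²·σT_eq⁴, so T_eq⁴ = S(1−A)/(4σ).
T_eq = [1.03×10⁴ × 1.00 / (4 × 5.67×10⁻⁸)]^(1/4) = (4.54×10¹⁰)^(1/4) = 462 K.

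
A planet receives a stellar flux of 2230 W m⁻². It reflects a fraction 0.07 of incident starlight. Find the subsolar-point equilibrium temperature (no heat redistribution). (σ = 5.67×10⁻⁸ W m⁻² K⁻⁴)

At the subsolar point the surface absorbs S(1−A) and emits σT⁴ per unit area — no factor of 4, since only the local patch is in balance.
T = [2230 × 0.93 / 5.67×10⁻⁸]^(1/4) = (3.66×10¹⁰)^(1/4) = 437 K.

T_ss ≈ 437 K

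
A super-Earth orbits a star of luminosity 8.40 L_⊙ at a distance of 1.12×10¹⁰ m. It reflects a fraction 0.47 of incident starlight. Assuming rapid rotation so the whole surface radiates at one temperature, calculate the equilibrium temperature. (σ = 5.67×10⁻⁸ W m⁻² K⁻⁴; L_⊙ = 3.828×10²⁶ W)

L = 8.40 × 3.828×10²⁶ = 3.22×10²⁷ W.
Flux: S = L/(4πd²) = 3.22×10²⁷/(4π×(1.12×10¹⁰)²) = 2.04×10⁶ W m⁻².
Energy balance: absorbed = emitted ⇒ πR²·S(1−A) = 4πR²·σT_eq⁴, so T_eq⁴ = S(1−A)/(4σ).
T_eq = [2.04×10⁶ × 0.53 / (4 × 5.67×10⁻⁸)]^(1/4) = (4.77×10¹²)^(1/4) = 1480 K.

T_eq ≈ 1480 K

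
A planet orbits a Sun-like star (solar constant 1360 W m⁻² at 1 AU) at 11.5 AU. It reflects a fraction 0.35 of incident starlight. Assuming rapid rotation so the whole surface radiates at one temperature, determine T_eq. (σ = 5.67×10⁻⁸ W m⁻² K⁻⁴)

T_eq ≈ 73.7 K

Flux at 11.5 AU: S = 1360/11.5² = 10.3 W m⁻².
Energy balance: absorbed = emitted ⇒ πR²·S(1−A) = 4πR²·σT_eq⁴, so T_eq⁴ = S(1−A)/(4σ).
T_eq = [10.3 × 0.65 / (4 × 5.67×10⁻⁸)]^(1/4) = (2.95×10⁷)^(1/4) = 73.7 K.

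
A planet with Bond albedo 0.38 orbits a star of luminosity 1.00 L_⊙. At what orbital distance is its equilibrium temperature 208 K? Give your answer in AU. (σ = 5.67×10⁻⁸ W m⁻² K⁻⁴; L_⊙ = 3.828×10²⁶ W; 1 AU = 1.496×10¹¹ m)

L = 1.00 × 3.828×10²⁶ = 3.83×10²⁶ W.
From T_eq⁴ = L(1−A)/(16πσd²): d = √[L(1−A)/(16πσT_eq⁴)].
d = √[3.83×10²⁶ × 0.62 / (16π × 5.67×10⁻⁸ × (208)⁴)] = 2.11×10¹¹ m = 1.41 AU.

d ≈ 1.41 AU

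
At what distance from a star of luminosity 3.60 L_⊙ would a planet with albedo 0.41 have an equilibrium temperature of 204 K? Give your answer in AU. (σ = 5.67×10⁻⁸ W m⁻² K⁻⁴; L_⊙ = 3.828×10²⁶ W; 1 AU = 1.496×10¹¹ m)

d ≈ 2.71 AU

L = 3.60 × 3.828×10²⁶ = 1.38×10²⁷ W.
From T_eq⁴ = L(1−A)/(16πσd²): d = √[L(1−A)/(16πσT_eq⁴)].
d = √[1.38×10²⁷ × 0.59 / (16π × 5.67×10⁻⁸ × (204)⁴)] = 4.06×10¹¹ m = 2.71 AU.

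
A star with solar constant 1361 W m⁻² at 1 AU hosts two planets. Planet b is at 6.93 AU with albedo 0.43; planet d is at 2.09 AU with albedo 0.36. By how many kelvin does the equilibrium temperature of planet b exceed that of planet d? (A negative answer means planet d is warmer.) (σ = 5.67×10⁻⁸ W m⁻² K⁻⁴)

ΔT ≈ -80.3 K

T_eq = [S₀(1−A)/(4σd²)]^(1/4), so T ∝ (1−A)^(1/4) / √d.
T₁ = [1361×0.57/(4×5.67×10⁻⁸×6.93²)]^(1/4) = 91.87 K.
T₂ = [1361×0.64/(4×5.67×10⁻⁸×2.09²)]^(1/4) = 172.20 K.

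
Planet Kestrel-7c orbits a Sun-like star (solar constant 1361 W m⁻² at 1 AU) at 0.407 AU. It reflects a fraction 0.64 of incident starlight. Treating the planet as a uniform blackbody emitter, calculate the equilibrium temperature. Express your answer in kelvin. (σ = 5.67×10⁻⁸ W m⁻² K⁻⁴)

Flux at 0.407 AU: S = 1361/0.407² = 8220 W m⁻².
Energy balance: absorbed = emitted ⇒ πR²·S(1−A) = 4πR²·σT_eq⁴, so T_eq⁴ = S(1−A)/(4σ).
T_eq = [8220 × 0.36 / (4 × 5.67×10⁻⁸)]^(1/4) = (1.30×10¹⁰)^(1/4) = 338 K.

T_eq ≈ 338 K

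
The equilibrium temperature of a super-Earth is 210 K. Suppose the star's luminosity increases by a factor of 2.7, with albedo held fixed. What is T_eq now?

T_eq ∝ L^(1/4) · d^(−1/2).
T′ = 210 × 2.7^(1/4) = 269 K.

T_eq ≈ 269 K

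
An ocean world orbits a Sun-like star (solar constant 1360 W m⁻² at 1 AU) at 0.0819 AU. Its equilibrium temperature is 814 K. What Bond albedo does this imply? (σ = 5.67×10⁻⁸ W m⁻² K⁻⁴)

A ≈ 0.51

Flux at 0.0819 AU: S = 1360/0.0819² = 2.03×10⁵ W m⁻².
From T_eq⁴ = S(1−A)/(4σ): 1−A = 4σT_eq⁴/S.
1−A = 4 × 5.67×10⁻⁸ × (814)⁴ / 2.03×10⁵ = 0.491.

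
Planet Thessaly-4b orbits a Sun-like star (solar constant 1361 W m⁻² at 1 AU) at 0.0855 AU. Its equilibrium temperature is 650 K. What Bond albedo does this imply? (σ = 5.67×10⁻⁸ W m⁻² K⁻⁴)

A ≈ 0.78

Flux at 0.0855 AU: S = 1361/0.0855² = 1.86×10⁵ W m⁻².
From T_eq⁴ = S(1−A)/(4σ): 1−A = 4σT_eq⁴/S.
1−A = 4 × 5.67×10⁻⁸ × (650)⁴ / 1.86×10⁵ = 0.217.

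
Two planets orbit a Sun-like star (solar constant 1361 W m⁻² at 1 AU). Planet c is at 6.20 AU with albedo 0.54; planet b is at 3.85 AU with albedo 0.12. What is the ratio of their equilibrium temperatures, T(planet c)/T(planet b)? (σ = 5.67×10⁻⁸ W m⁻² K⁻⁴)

T₁/T₂ ≈ 0.670

T_eq = [S₀(1−A)/(4σd²)]^(1/4), so T ∝ (1−A)^(1/4) / √d.
T₁ = [1361×0.46/(4×5.67×10⁻⁸×6.20²)]^(1/4) = 92.05 K.
T₂ = [1361×0.88/(4×5.67×10⁻⁸×3.85²)]^(1/4) = 137.39 K.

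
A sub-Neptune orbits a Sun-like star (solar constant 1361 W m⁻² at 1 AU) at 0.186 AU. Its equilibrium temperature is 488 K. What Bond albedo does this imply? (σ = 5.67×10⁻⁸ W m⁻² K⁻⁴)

A ≈ 0.67

Flux at 0.186 AU: S = 1361/0.186² = 3.93×10⁴ W m⁻².
From T_eq⁴ = S(1−A)/(4σ): 1−A = 4σT_eq⁴/S.
1−A = 4 × 5.67×10⁻⁸ × (488)⁴ / 3.93×10⁴ = 0.327.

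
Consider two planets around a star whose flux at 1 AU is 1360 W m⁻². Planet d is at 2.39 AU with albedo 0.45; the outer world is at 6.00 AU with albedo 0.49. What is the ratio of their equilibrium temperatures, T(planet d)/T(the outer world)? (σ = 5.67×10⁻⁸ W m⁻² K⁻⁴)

T_eq = [S₀(1−A)/(4σd²)]^(1/4), so T ∝ (1−A)^(1/4) / √d.
T₁ = [1360×0.55/(4×5.67×10⁻⁸×2.39²)]^(1/4) = 155.01 K.
T₂ = [1360×0.51/(4×5.67×10⁻⁸×6.00²)]^(1/4) = 96.00 K.

T₁/T₂ ≈ 1.615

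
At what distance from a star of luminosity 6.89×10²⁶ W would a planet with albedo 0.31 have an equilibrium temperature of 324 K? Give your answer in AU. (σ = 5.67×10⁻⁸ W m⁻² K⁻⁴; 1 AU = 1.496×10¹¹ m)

d ≈ 0.822 AU

From T_eq⁴ = L(1−A)/(16πσd²): d = √[L(1−A)/(16πσT_eq⁴)].
d = √[6.89×10²⁶ × 0.69 / (16π × 5.67×10⁻⁸ × (324)⁴)] = 1.23×10¹¹ m = 0.822 AU.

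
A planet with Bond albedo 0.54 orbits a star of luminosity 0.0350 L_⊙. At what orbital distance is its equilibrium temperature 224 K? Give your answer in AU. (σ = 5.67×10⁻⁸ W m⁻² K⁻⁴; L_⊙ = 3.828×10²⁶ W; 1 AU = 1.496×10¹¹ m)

d ≈ 0.196 AU

L = 0.0350 × 3.828×10²⁶ = 1.34×10²⁵ W.
From T_eq⁴ = L(1−A)/(16πσd²): d = √[L(1−A)/(16πσT_eq⁴)].
d = √[1.34×10²⁵ × 0.46 / (16π × 5.67×10⁻⁸ × (224)⁴)] = 2.93×10¹⁰ m = 0.196 AU.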